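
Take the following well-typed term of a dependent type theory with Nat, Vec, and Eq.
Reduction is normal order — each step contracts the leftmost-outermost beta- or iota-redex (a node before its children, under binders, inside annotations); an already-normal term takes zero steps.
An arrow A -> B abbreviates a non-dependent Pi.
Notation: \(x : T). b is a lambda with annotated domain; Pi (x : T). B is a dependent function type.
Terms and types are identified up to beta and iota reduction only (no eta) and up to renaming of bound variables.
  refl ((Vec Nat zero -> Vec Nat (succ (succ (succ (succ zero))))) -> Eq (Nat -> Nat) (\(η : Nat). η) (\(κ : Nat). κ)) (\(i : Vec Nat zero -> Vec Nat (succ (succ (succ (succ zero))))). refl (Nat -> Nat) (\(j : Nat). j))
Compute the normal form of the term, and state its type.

reduced normal form:
  refl ((Vec Nat zero -> Vec Nat (succ (succ (succ (succ zero))))) -> Eq (Nat -> Nat) (\(η : Nat). η) (\(κ : Nat). κ)) (\(i : Vec Nat zero -> Vec Nat (succ (succ (succ (succ zero))))). refl (Nat -> Nat) (\(j : Nat). j))
inferred type:
  Eq ((Vec Nat zero -> Vec Nat (succ (succ (succ (succ zero))))) -> Eq (Nat -> Nat) (\(η : Nat). η) (\(κ : Nat). κ)) (\(i : Vec Nat zero -> Vec Nat (succ (succ (succ (succ zero))))). refl (Nat -> Nat) (\(j : Nat). j)) (\(ε : Vec Nat zero -> Vec Nat (succ (succ (succ (succ zero))))). refl (Nat -> Nat) (\(v : Nat). v))


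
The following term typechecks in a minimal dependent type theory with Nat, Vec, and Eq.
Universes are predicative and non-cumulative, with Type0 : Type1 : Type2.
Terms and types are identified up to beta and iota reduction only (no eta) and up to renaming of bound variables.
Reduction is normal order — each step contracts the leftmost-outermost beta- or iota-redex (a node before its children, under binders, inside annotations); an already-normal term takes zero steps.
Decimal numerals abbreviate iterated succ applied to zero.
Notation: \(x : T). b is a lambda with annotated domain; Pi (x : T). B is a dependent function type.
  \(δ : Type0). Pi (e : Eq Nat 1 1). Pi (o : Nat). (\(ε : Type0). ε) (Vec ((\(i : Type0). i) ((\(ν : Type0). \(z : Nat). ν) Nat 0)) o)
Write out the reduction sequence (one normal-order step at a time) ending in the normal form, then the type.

normal-order reduction:
  \(δ : Type0). Pi (e : Eq Nat 1 1). Pi (o : Nat). (\(ε : Type0). ε) (Vec ((\(i : Type0). i) ((\(ν : Type0). \(z : Nat). ν) Nat 0)) o)
  ~> \(δ : Type0). Pi (e : Eq Nat 1 1). Pi (o : Nat). Vec ((\(ε : Type0). ε) ((\(i : Type0). \(ν : Nat). i) Nat 0)) o
  ~> \(δ : Type0). Pi (e : Eq Nat 1 1). Pi (o : Nat). Vec ((\(ε : Type0). \(i : Nat). ε) Nat 0) o
  ~> \(δ : Type0). Pi (e : Eq Nat 1 1). Pi (o : Nat). Vec ((\(ε : Nat). Nat) 0) o
  ~> \(δ : Type0). Pi (e : Eq Nat 1 1). Pi (o : Nat). Vec Nat o
the term's type:
  Pi (δ : Type0). Type0


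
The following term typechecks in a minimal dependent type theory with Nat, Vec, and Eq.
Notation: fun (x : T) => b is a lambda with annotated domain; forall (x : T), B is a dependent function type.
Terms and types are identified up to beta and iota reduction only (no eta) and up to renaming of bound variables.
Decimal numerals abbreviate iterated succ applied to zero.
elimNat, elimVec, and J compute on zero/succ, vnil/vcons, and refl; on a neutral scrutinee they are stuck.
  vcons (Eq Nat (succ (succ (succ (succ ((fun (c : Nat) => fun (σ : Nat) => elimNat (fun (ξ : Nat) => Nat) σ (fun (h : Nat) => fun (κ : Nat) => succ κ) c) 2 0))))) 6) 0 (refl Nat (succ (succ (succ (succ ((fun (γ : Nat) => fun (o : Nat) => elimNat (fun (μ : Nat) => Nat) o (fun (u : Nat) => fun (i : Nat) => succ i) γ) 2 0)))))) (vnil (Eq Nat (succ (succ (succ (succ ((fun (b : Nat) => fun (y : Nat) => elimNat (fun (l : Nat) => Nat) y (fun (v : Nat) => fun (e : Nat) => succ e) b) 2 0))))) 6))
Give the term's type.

type:
  Vec (Eq Nat 6 6) 1


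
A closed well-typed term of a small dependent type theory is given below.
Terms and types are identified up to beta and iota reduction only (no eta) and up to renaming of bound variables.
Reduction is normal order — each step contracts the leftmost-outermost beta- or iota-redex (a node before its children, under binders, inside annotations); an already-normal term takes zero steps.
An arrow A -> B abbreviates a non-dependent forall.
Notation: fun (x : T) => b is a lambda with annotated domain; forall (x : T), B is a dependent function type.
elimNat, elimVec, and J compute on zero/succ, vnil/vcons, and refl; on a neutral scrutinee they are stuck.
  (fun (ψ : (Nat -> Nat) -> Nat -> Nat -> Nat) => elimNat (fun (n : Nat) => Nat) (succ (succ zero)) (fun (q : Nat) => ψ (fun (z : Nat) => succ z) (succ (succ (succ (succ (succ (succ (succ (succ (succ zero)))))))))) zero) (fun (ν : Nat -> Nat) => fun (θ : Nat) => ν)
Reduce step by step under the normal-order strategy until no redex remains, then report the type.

normal-order reduction:
  (fun (ψ : (Nat -> Nat) -> Nat -> Nat -> Nat) => elimNat (fun (n : Nat) => Nat) (succ (succ zero)) (fun (q : Nat) => ψ (fun (z : Nat) => succ z) (succ (succ (succ (succ (succ (succ (succ (succ (succ zero)))))))))) zero) (fun (ν : Nat -> Nat) => fun (θ : Nat) => ν)
  ~> elimNat (fun (ψ : Nat) => Nat) (succ (succ zero)) (fun (n : Nat) => (fun (q : Nat -> Nat) => fun (z : Nat) => q) (fun (ν : Nat) => succ ν) (succ (succ (succ (succ (succ (succ (succ (succ (succ zero)))))))))) zero
  ~> succ (succ zero)
inferred type:
  Nat


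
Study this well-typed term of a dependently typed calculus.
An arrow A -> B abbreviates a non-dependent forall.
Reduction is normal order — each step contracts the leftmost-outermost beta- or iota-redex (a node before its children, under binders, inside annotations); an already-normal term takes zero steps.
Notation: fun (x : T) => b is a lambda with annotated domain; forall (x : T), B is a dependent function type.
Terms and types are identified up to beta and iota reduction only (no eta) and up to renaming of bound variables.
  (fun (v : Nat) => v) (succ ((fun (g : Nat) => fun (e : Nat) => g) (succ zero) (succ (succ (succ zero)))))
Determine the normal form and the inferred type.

reduced normal form:
  succ (succ zero)
type:
  Nat


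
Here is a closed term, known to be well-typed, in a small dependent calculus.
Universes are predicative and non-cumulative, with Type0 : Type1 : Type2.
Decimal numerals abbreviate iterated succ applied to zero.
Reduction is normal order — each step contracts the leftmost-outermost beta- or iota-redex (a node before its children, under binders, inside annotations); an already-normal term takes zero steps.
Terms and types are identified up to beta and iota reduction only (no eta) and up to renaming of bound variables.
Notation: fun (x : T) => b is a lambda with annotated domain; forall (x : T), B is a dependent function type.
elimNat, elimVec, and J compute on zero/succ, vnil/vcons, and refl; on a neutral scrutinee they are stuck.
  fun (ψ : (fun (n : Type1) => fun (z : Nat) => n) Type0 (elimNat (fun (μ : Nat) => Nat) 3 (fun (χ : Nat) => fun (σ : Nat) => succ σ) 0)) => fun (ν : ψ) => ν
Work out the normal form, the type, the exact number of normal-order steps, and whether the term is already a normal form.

reduced normal form:
  fun (ψ : Type0) => fun (n : ψ) => n
the term's type:
  forall (ψ : Type0), forall (n : ψ), ψ
normal-order step count: 2
started in normal form: no
first redex: a beta-redex


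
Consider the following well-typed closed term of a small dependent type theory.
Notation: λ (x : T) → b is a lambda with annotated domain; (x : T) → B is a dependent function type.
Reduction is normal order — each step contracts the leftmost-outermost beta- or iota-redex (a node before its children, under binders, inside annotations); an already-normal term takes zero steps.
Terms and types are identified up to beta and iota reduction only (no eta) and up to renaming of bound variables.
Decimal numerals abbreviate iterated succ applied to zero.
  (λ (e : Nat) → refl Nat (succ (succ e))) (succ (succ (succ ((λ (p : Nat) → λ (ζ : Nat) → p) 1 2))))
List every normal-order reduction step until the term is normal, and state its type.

reduction (normal order):
  (λ (e : Nat) → refl Nat (succ (succ e))) (succ (succ (succ ((λ (p : Nat) → λ (ζ : Nat) → p) 1 2))))
  ~> refl Nat (succ (succ (succ (succ (succ ((λ (e : Nat) → λ (p : Nat) → e) 1 2))))))
  ~> refl Nat (succ (succ (succ (succ (succ ((λ (e : Nat) → 1) 2))))))
  ~> refl Nat 6
inferred type:
  Eq Nat 6 6


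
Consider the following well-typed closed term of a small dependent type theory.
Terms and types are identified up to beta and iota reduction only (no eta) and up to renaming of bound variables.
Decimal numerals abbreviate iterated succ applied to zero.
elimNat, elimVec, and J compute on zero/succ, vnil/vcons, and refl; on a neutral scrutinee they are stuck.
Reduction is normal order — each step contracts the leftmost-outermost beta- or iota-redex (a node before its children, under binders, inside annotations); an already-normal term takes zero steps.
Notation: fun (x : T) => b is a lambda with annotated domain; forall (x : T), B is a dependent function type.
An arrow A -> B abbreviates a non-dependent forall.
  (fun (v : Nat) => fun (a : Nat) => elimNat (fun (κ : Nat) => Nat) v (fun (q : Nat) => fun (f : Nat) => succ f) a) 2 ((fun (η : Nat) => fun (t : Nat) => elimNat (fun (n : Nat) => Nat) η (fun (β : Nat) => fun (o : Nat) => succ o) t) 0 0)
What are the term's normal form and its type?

reduced normal form:
  2
type:
  Nat
observation: the leftmost-outermost redex is a beta-redex, and normalization takes 6 steps.


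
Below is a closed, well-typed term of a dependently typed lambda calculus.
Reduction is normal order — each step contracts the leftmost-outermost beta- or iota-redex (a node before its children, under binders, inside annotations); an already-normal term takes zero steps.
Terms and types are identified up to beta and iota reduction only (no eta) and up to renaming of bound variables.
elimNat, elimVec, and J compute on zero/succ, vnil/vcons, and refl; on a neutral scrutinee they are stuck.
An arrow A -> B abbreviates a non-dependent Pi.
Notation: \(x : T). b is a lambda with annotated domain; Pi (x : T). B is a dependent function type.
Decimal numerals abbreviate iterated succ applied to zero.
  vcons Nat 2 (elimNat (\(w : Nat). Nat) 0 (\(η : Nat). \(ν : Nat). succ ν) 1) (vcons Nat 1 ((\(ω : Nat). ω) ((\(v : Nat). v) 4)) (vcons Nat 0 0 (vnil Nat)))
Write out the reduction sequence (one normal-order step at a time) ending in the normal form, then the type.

normal-order reduction sequence:
  vcons Nat 2 (elimNat (\(w : Nat). Nat) 0 (\(η : Nat). \(ν : Nat). succ ν) 1) (vcons Nat 1 ((\(ω : Nat). ω) ((\(v : Nat). v) 4)) (vcons Nat 0 0 (vnil Nat)))
  ~> vcons Nat 2 ((\(w : Nat). \(η : Nat). succ η) 0 (elimNat (\(ν : Nat). Nat) 0 (\(ω : Nat). \(v : Nat). succ v) 0)) (vcons Nat 1 ((\(θ : Nat). θ) ((\(κ : Nat). κ) 4)) (vcons Nat 0 0 (vnil Nat)))
  ~> vcons Nat 2 ((\(w : Nat). succ w) (elimNat (\(η : Nat). Nat) 0 (\(ν : Nat). \(ω : Nat). succ ω) 0)) (vcons Nat 1 ((\(v : Nat). v) ((\(θ : Nat). θ) 4)) (vcons Nat 0 0 (vnil Nat)))
  ~> vcons Nat 2 (succ (elimNat (\(w : Nat). Nat) 0 (\(η : Nat). \(ν : Nat). succ ν) 0)) (vcons Nat 1 ((\(ω : Nat). ω) ((\(v : Nat). v) 4)) (vcons Nat 0 0 (vnil Nat)))
  ~> vcons Nat 2 1 (vcons Nat 1 ((\(w : Nat). w) ((\(η : Nat). η) 4)) (vcons Nat 0 0 (vnil Nat)))
  ~> vcons Nat 2 1 (vcons Nat 1 ((\(w : Nat). w) 4) (vcons Nat 0 0 (vnil Nat)))
  ~> vcons Nat 2 1 (vcons Nat 1 4 (vcons Nat 0 0 (vnil Nat)))
the term's type:
  Vec Nat 3


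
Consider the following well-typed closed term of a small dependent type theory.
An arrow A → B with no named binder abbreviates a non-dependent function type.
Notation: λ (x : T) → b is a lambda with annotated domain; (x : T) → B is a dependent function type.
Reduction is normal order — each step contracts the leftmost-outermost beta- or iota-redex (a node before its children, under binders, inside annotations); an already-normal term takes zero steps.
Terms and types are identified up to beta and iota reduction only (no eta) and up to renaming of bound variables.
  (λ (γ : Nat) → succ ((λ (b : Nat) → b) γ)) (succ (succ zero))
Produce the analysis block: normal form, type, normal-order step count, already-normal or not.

reduced normal form:
  succ (succ (succ zero))
type:
  Nat
reduction steps (normal order): 2
already normal: no
first redex: a beta-redex


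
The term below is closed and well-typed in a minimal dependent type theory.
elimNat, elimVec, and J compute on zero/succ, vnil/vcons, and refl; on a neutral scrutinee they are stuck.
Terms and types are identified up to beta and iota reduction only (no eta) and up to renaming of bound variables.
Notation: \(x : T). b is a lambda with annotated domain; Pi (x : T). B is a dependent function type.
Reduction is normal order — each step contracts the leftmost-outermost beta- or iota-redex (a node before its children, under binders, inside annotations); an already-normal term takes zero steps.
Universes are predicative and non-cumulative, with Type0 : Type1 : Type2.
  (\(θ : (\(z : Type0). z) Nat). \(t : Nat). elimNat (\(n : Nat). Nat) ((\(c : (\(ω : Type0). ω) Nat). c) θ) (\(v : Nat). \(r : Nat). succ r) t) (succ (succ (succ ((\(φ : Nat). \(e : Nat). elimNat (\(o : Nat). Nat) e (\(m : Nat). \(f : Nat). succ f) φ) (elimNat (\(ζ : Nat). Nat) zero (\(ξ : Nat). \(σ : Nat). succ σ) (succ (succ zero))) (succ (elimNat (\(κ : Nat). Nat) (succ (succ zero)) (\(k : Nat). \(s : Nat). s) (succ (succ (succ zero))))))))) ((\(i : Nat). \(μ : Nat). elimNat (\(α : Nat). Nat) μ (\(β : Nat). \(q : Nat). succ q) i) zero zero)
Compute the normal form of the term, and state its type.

reduced normal form:
  succ (succ (succ (succ (succ (succ (succ (succ zero)))))))
inferred type:
  Nat
observation: 33 normal-order steps separate the term from its normal form.


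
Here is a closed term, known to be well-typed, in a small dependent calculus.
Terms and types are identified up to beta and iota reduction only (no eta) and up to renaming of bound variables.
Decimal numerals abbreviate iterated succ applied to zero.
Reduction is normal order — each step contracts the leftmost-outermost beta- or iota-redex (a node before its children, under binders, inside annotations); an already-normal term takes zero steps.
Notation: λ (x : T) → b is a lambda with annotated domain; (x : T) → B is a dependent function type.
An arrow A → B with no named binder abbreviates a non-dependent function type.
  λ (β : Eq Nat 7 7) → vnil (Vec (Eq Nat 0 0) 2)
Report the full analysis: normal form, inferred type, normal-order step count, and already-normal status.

resulting normal form:
  λ (β : Eq Nat 7 7) → vnil (Vec (Eq Nat 0 0) 2)
the term's type:
  Eq Nat 7 7 → Vec (Vec (Eq Nat 0 0) 2) 0
steps to reach normal form (normal order): 0
term was already normal: yes


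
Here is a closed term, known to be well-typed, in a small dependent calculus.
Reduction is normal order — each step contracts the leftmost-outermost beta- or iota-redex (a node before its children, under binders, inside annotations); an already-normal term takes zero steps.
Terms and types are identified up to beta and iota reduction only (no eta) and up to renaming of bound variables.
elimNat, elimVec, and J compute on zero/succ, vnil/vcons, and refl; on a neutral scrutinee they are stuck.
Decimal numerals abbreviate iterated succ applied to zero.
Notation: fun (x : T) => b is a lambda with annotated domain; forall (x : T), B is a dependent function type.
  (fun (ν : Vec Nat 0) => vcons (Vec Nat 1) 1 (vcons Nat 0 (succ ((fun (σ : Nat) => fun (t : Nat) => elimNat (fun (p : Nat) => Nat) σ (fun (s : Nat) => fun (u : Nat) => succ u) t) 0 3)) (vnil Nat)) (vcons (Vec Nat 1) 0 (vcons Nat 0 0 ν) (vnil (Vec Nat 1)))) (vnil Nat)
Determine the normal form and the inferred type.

normal form:
  vcons (Vec Nat 1) 1 (vcons Nat 0 4 (vnil Nat)) (vcons (Vec Nat 1) 0 (vcons Nat 0 0 (vnil Nat)) (vnil (Vec Nat 1)))
type:
  Vec (Vec Nat 1) 2
observation: the leftmost-outermost redex is a beta-redex, and normalization takes 13 steps.


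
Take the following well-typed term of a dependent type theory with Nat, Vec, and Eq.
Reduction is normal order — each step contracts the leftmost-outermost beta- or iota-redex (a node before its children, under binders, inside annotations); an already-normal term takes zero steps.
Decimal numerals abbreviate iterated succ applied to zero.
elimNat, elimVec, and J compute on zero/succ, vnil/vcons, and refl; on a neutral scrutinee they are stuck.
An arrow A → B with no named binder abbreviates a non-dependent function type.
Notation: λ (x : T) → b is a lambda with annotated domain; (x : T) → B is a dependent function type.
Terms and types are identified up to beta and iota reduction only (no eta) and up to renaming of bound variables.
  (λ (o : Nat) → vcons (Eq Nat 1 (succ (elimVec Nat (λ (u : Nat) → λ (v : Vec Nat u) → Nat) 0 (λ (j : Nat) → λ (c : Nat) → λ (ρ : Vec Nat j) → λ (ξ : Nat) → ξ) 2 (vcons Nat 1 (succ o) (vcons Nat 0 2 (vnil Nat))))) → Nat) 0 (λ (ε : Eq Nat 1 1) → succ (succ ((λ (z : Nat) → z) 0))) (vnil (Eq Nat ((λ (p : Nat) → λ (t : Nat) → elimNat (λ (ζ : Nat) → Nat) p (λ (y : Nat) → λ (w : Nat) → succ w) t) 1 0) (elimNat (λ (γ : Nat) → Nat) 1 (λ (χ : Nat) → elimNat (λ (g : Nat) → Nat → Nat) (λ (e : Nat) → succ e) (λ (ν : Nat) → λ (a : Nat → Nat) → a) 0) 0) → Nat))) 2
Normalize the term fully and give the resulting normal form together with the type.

resulting normal form:
  vcons (Eq Nat 1 1 → Nat) 0 (λ (o : Eq Nat 1 1) → 2) (vnil (Eq Nat 1 1 → Nat))
the term's type:
  Vec (Eq Nat 1 1 → Nat) 1


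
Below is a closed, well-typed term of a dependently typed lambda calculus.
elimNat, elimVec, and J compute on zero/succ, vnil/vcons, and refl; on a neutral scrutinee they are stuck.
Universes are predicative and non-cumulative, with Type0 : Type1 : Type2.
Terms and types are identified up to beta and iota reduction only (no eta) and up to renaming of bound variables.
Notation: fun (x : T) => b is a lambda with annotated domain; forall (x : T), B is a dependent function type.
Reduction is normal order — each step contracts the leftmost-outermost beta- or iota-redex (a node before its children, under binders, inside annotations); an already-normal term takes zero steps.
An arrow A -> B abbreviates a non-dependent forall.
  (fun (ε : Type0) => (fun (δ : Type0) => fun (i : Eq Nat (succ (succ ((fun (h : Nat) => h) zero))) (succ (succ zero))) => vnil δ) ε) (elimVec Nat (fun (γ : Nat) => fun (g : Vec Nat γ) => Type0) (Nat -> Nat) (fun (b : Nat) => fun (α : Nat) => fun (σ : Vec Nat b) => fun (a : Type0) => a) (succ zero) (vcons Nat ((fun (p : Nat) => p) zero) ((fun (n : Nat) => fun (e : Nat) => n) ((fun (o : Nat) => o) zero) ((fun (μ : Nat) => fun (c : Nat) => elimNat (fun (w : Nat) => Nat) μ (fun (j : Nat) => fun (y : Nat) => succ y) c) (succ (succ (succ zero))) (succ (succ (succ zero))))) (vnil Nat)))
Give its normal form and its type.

normal form:
  fun (ε : Eq Nat (succ (succ zero)) (succ (succ zero))) => vnil (Nat -> Nat)
the term's type:
  Eq Nat (succ (succ zero)) (succ (succ zero)) -> Vec (Nat -> Nat) zero
observation: normalization takes exactly 9 steps under the normal-order strategy.


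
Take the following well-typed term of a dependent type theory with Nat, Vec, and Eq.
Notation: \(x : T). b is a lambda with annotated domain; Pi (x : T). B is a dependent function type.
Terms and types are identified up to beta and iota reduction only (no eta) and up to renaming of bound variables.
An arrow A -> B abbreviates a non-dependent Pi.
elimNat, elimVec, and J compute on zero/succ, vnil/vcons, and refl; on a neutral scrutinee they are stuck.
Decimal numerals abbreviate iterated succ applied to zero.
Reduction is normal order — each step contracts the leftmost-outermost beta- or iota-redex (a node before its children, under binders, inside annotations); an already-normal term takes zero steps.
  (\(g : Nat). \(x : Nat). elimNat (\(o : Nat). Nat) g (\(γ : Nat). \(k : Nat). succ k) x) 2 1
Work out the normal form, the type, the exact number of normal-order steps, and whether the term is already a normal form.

resulting normal form:
  3
the term's type:
  Nat
normal-order step count: 6
term was already normal: no
first redex: a beta-redex


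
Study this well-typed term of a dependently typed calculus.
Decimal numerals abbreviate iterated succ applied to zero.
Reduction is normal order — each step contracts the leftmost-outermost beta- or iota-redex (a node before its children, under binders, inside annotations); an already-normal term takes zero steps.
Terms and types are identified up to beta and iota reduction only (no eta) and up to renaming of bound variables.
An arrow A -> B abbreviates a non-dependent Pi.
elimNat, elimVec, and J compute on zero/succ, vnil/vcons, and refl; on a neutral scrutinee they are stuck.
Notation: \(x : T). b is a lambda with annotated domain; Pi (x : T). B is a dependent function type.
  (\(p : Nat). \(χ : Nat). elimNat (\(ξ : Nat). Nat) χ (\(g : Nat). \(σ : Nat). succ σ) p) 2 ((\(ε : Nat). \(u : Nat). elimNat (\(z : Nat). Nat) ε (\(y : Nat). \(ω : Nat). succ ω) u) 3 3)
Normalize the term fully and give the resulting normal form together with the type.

normal form:
  8
the term's type:
  Nat
observation: 21 normal-order steps separate the term from its normal form.


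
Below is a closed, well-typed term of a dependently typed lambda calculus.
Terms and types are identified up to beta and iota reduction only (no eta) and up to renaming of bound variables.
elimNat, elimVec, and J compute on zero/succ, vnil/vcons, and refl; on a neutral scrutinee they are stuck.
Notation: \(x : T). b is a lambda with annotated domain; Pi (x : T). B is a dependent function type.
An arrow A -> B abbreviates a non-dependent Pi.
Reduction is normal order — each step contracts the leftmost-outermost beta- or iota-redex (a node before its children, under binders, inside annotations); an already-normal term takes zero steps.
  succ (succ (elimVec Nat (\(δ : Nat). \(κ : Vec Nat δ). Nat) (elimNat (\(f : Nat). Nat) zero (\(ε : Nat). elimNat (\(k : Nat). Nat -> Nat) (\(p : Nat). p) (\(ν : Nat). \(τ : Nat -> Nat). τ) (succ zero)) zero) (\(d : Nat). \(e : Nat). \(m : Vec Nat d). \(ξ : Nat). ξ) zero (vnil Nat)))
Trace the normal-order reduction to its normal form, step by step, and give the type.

reduction (normal order):
  succ (succ (elimVec Nat (\(δ : Nat). \(κ : Vec Nat δ). Nat) (elimNat (\(f : Nat). Nat) zero (\(ε : Nat). elimNat (\(k : Nat). Nat -> Nat) (\(p : Nat). p) (\(ν : Nat). \(τ : Nat -> Nat). τ) (succ zero)) zero) (\(d : Nat). \(e : Nat). \(m : Vec Nat d). \(ξ : Nat). ξ) zero (vnil Nat)))
  ~> succ (succ (elimNat (\(δ : Nat). Nat) zero (\(κ : Nat). elimNat (\(f : Nat). Nat -> Nat) (\(ε : Nat). ε) (\(k : Nat). \(p : Nat -> Nat). p) (succ zero)) zero))
  ~> succ (succ zero)
the term's type:
  Nat


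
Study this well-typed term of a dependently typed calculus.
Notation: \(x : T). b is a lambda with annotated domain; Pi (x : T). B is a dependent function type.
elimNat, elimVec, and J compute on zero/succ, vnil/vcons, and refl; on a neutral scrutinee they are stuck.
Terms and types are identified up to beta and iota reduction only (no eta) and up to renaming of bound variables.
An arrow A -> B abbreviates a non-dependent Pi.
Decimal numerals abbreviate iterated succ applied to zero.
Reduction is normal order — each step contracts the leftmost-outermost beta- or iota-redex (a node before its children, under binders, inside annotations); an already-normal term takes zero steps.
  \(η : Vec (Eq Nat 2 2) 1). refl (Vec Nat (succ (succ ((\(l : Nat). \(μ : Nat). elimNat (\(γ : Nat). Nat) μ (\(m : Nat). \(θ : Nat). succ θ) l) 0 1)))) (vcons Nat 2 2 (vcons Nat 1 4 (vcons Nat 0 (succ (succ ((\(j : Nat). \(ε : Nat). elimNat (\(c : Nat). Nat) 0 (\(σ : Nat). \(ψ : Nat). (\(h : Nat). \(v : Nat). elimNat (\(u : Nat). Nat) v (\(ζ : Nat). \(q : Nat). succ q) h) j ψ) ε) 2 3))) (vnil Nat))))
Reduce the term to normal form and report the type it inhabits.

reduced normal form:
  \(η : Vec (Eq Nat 2 2) 1). refl (Vec Nat 3) (vcons Nat 2 2 (vcons Nat 1 4 (vcons Nat 0 8 (vnil Nat))))
type:
  Vec (Eq Nat 2 2) 1 -> Eq (Vec Nat 3) (vcons Nat 2 2 (vcons Nat 1 4 (vcons Nat 0 8 (vnil Nat)))) (vcons Nat 2 2 (vcons Nat 1 4 (vcons Nat 0 8 (vnil Nat))))


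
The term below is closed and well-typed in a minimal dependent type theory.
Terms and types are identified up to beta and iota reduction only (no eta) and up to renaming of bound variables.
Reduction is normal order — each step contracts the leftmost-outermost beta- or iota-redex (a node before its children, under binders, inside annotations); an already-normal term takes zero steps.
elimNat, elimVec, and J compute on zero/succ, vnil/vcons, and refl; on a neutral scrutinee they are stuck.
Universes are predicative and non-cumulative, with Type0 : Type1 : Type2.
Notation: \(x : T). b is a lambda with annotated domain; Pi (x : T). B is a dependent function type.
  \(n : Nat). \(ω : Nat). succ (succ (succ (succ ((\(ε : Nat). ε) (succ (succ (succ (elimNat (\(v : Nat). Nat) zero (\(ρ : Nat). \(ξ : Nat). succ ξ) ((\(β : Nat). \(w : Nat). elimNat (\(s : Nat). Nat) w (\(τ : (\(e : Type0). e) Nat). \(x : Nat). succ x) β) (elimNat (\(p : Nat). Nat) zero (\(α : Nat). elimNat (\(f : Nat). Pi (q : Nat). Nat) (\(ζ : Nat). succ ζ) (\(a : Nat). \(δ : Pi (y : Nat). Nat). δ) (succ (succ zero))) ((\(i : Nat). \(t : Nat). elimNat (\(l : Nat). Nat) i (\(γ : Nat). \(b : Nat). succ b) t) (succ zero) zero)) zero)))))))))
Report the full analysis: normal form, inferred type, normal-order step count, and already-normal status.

normal form:
  \(n : Nat). \(ω : Nat). succ (succ (succ (succ (succ (succ (succ (succ zero)))))))
type:
  Pi (n : Nat). Pi (ω : Nat). Nat
reduction steps (normal order): 26
started in normal form: no
first contracted redex: a beta-redex


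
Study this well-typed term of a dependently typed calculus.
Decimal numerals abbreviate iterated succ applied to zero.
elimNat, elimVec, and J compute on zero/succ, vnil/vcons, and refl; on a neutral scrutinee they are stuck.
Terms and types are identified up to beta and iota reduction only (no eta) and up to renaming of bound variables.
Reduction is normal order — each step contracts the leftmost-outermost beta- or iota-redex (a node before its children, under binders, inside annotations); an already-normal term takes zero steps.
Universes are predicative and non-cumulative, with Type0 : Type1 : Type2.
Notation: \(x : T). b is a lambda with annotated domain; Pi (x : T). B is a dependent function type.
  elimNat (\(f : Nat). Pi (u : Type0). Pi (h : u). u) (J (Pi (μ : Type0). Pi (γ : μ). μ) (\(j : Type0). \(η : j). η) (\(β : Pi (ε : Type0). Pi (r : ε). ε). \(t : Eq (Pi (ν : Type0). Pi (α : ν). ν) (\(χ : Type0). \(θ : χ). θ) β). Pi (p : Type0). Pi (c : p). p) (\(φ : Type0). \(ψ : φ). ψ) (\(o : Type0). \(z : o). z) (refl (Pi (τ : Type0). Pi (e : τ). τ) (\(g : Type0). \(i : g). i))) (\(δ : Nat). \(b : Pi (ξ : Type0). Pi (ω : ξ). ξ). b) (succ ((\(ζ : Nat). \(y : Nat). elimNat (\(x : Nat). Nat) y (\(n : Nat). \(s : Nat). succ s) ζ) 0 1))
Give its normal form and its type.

reduced normal form:
  \(f : Type0). \(u : f). u
the term's type:
  Pi (f : Type0). Pi (u : f). f
observation: 11 normal-order steps separate the term from its normal form.


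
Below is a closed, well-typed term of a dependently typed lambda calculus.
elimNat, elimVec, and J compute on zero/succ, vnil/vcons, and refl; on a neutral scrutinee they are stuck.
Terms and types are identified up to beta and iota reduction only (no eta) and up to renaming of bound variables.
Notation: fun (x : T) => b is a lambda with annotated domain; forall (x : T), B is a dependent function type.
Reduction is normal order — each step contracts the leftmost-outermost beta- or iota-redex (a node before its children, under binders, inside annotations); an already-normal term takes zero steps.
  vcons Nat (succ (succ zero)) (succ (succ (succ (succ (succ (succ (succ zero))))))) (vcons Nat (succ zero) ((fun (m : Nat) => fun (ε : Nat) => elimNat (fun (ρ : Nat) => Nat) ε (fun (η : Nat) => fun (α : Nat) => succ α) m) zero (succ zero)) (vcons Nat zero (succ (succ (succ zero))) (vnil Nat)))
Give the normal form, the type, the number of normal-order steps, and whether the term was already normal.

reduced normal form:
  vcons Nat (succ (succ zero)) (succ (succ (succ (succ (succ (succ (succ zero))))))) (vcons Nat (succ zero) (succ zero) (vcons Nat zero (succ (succ (succ zero))) (vnil Nat)))
inferred type:
  Vec Nat (succ (succ (succ zero)))
steps to reach normal form (normal order): 3
already normal: no
first redex: a beta-redex


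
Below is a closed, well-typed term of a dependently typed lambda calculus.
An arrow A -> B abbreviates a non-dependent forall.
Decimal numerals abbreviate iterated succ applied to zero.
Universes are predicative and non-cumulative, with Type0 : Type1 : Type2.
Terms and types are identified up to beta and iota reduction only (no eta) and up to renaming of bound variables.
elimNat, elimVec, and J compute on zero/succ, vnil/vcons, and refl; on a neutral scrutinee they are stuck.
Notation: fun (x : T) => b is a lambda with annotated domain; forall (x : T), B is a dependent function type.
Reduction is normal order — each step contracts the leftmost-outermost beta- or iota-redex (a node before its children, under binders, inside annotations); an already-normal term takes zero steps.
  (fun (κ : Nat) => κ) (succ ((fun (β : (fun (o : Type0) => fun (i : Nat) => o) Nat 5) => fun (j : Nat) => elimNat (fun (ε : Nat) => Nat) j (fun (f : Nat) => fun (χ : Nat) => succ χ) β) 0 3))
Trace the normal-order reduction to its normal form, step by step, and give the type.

normal-order reduction:
  (fun (κ : Nat) => κ) (succ ((fun (β : (fun (o : Type0) => fun (i : Nat) => o) Nat 5) => fun (j : Nat) => elimNat (fun (ε : Nat) => Nat) j (fun (f : Nat) => fun (χ : Nat) => succ χ) β) 0 3))
  ~> succ ((fun (κ : (fun (β : Type0) => fun (o : Nat) => β) Nat 5) => fun (i : Nat) => elimNat (fun (j : Nat) => Nat) i (fun (ε : Nat) => fun (f : Nat) => succ f) κ) 0 3)
  ~> succ ((fun (κ : Nat) => elimNat (fun (β : Nat) => Nat) κ (fun (o : Nat) => fun (i : Nat) => succ i) 0) 3)
  ~> succ (elimNat (fun (κ : Nat) => Nat) 3 (fun (β : Nat) => fun (o : Nat) => succ o) 0)
  ~> 4
inferred type:
  Nat


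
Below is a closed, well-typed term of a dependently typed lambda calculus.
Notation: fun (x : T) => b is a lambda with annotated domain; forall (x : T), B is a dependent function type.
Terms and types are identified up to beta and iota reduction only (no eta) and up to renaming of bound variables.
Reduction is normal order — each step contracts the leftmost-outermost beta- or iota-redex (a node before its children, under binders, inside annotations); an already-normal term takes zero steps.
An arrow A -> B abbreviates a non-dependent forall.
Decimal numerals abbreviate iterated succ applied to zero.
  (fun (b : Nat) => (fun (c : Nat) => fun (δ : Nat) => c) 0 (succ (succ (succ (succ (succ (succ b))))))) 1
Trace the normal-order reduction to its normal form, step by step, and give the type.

reduction (normal order):
  (fun (b : Nat) => (fun (c : Nat) => fun (δ : Nat) => c) 0 (succ (succ (succ (succ (succ (succ b))))))) 1
  ~> (fun (b : Nat) => fun (c : Nat) => b) 0 7
  ~> (fun (b : Nat) => 0) 7
  ~> 0
type:
  Nat


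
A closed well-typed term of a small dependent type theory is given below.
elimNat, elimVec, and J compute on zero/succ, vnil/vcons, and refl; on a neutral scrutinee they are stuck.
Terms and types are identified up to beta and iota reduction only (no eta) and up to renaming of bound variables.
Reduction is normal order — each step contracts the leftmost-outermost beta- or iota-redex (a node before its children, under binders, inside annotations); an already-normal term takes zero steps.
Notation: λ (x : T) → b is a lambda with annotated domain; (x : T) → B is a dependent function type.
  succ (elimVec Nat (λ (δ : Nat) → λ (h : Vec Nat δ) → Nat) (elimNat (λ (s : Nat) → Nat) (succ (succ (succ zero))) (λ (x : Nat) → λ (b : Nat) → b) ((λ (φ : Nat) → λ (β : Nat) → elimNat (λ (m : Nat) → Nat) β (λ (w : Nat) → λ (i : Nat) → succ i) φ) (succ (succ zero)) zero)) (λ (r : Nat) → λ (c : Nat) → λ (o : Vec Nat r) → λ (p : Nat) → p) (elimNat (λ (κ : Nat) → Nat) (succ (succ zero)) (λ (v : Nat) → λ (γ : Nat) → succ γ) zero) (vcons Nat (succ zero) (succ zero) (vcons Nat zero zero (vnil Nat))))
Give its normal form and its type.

normal form:
  succ (succ (succ (succ zero)))
type:
  Nat
observation: contracting an elimVec iota-redex first, the term normalizes in 27 steps.


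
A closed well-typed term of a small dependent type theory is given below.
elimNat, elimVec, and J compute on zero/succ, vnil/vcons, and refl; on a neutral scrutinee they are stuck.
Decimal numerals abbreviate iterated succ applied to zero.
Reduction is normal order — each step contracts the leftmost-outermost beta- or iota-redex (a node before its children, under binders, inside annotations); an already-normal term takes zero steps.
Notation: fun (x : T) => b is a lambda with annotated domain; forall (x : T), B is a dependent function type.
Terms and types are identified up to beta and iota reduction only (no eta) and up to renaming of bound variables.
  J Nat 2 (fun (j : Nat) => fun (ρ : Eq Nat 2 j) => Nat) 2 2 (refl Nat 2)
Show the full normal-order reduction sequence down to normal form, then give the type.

normal-order reduction sequence:
  J Nat 2 (fun (j : Nat) => fun (ρ : Eq Nat 2 j) => Nat) 2 2 (refl Nat 2)
  ~> 2
the term's type:
  Nat


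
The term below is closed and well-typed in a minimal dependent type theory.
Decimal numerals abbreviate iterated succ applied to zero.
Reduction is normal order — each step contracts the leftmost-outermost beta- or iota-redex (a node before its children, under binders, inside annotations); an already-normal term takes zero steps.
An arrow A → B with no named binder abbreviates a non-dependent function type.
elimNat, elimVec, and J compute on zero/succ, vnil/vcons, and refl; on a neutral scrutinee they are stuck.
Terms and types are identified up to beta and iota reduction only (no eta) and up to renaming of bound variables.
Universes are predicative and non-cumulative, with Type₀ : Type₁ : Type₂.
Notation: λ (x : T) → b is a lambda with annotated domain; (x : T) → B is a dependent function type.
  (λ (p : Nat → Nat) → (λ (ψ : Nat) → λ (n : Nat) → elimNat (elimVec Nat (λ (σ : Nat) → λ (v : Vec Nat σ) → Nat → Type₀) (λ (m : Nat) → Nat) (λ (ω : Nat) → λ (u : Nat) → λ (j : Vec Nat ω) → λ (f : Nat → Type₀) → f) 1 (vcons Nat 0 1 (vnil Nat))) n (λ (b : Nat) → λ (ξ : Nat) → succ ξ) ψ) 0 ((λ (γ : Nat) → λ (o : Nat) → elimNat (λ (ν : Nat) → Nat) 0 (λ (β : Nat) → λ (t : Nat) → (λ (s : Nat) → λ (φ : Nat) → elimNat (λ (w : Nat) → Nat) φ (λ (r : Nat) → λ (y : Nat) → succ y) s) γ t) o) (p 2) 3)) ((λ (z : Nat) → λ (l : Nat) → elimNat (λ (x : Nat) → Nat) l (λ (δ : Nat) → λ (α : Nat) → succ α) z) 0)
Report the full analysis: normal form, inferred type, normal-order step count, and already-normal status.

normal form:
  6
type:
  Nat
steps to reach normal form (normal order): 52
term was already normal: no
first redex: a beta-redex


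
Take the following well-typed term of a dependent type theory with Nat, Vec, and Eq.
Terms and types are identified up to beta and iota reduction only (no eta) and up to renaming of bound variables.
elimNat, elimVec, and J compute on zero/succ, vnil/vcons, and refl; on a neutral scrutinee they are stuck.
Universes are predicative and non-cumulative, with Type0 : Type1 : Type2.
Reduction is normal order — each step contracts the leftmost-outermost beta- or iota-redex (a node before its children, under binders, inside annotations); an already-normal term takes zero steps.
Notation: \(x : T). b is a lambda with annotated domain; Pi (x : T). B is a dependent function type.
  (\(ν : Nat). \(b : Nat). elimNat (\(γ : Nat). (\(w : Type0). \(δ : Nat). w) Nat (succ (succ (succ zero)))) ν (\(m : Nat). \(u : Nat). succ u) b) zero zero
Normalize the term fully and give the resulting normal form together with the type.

reduced normal form:
  zero
the term's type:
  Nat


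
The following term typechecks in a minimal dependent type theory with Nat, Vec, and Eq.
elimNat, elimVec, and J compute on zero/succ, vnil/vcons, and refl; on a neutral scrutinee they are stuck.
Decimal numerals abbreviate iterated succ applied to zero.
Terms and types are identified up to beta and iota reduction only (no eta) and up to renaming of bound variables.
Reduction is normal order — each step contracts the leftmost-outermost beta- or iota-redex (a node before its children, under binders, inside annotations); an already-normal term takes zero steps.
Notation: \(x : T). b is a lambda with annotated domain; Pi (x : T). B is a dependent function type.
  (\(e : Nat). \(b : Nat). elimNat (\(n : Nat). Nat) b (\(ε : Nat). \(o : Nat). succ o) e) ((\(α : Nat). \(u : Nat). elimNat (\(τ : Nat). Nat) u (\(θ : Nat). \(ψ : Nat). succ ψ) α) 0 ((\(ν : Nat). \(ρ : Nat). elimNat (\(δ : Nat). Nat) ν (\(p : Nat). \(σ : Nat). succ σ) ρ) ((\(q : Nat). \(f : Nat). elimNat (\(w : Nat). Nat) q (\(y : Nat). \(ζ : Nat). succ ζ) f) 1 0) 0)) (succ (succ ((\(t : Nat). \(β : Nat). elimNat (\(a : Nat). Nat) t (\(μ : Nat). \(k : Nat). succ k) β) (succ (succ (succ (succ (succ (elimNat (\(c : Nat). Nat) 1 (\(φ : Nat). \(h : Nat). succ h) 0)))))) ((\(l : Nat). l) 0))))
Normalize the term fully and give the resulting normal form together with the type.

normal form:
  9
inferred type:
  Nat
observation: the first redex contracted is a beta-redex; the normal form is reached in 20 normal-order steps.


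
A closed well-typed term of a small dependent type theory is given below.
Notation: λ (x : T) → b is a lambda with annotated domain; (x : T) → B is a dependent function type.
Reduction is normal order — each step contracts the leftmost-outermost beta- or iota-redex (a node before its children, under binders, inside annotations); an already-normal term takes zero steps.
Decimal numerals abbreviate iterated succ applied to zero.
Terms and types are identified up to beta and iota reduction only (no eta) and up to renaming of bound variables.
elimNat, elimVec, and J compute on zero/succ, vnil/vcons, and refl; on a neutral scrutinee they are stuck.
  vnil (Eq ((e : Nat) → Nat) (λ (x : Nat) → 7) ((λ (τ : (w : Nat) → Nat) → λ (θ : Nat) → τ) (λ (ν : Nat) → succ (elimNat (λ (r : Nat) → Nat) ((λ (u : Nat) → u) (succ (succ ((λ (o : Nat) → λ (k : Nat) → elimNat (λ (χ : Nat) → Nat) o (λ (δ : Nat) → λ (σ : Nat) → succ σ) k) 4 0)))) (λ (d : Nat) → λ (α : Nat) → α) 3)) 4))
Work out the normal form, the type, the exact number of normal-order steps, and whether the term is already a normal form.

resulting normal form:
  vnil (Eq ((e : Nat) → Nat) (λ (x : Nat) → 7) (λ (τ : Nat) → 7))
type:
  Vec (Eq ((e : Nat) → Nat) (λ (x : Nat) → 7) (λ (τ : Nat) → 7)) 0
steps to reach normal form (normal order): 16
started in normal form: no
first contracted redex: a beta-redex


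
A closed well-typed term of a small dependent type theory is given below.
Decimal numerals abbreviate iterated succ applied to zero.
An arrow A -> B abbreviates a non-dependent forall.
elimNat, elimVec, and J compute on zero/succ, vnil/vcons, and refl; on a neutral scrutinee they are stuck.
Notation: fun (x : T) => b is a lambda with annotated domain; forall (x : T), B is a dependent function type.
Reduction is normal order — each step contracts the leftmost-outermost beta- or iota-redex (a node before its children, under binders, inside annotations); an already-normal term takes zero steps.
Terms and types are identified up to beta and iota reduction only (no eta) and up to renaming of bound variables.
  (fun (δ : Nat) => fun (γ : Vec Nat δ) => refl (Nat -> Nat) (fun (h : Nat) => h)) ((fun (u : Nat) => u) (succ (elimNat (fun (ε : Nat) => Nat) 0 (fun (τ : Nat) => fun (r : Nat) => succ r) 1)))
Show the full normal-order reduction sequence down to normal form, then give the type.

normal-order reduction sequence:
  (fun (δ : Nat) => fun (γ : Vec Nat δ) => refl (Nat -> Nat) (fun (h : Nat) => h)) ((fun (u : Nat) => u) (succ (elimNat (fun (ε : Nat) => Nat) 0 (fun (τ : Nat) => fun (r : Nat) => succ r) 1)))
  ~> fun (δ : Vec Nat ((fun (γ : Nat) => γ) (succ (elimNat (fun (h : Nat) => Nat) 0 (fun (u : Nat) => fun (ε : Nat) => succ ε) 1)))) => refl (Nat -> Nat) (fun (τ : Nat) => τ)
  ~> fun (δ : Vec Nat (succ (elimNat (fun (γ : Nat) => Nat) 0 (fun (h : Nat) => fun (u : Nat) => succ u) 1))) => refl (Nat -> Nat) (fun (ε : Nat) => ε)
  ~> fun (δ : Vec Nat (succ ((fun (γ : Nat) => fun (h : Nat) => succ h) 0 (elimNat (fun (u : Nat) => Nat) 0 (fun (ε : Nat) => fun (τ : Nat) => succ τ) 0)))) => refl (Nat -> Nat) (fun (r : Nat) => r)
  ~> fun (δ : Vec Nat (succ ((fun (γ : Nat) => succ γ) (elimNat (fun (h : Nat) => Nat) 0 (fun (u : Nat) => fun (ε : Nat) => succ ε) 0)))) => refl (Nat -> Nat) (fun (τ : Nat) => τ)
  ~> fun (δ : Vec Nat (succ (succ (elimNat (fun (γ : Nat) => Nat) 0 (fun (h : Nat) => fun (u : Nat) => succ u) 0)))) => refl (Nat -> Nat) (fun (ε : Nat) => ε)
  ~> fun (δ : Vec Nat 2) => refl (Nat -> Nat) (fun (γ : Nat) => γ)
inferred type:
  Vec Nat 2 -> Eq (Nat -> Nat) (fun (δ : Nat) => δ) (fun (γ : Nat) => γ)
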